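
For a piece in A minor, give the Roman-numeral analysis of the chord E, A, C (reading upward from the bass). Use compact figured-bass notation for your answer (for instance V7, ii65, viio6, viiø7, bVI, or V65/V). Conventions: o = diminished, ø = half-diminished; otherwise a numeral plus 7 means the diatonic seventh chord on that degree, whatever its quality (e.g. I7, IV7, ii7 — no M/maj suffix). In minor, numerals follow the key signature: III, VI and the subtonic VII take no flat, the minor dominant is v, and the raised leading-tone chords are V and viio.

i64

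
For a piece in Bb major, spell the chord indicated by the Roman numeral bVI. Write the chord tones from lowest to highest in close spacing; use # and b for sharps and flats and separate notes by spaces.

Scale degree 6 in Bb major is G; lowering it a half step gives Gb. bVI is a major triad on the lowered sixth degree, borrowed from the parallel minor.
So the chord is Gb-Bb-Db, a major triad.

Gb Bb Db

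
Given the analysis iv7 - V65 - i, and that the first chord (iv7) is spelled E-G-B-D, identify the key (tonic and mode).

B minor

The anchor chord is a minor seventh chord on E, labeled iv7.
Counting down 3 scale steps from E places the tonic on B; a minor seventh chord on degree 4 is diatonic only in minor.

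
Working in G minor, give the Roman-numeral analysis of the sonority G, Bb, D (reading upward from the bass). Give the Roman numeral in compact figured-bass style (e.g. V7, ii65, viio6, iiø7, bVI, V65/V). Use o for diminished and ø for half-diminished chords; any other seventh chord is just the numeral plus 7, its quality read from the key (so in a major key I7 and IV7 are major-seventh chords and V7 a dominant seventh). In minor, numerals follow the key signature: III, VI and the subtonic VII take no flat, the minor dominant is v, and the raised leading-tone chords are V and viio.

i

Stacked in thirds the chord is G-Bb-D: a minor triad on G.
In G minor, G is the tonic; the diatonic minor triad there is i.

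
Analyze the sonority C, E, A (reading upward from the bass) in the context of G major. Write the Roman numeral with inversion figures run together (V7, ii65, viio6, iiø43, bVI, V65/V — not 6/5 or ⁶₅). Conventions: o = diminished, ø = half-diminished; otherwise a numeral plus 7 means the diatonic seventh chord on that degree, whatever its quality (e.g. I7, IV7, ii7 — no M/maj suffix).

ii6

Stacked in thirds the chord is A-C-E: a minor triad on A.
A is scale degree 2 in G major, and a minor triad on that degree is written ii.
With C in the bass the chord is in first inversion, so the figured bass is 6.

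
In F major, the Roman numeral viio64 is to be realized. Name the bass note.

viio in F major has root E; the chord is E-G-Bb.
The figure 64 means second inversion — the fifth is in the bass.

Bb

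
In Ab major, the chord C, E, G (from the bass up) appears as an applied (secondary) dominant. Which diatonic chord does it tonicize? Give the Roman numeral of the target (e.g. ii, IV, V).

The chord is a major triad on C.
A dominant resolves down a perfect fifth: C → F. In Ab major, F is scale degree 6, i.e. vi.

vi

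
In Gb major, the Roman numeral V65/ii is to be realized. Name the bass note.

G

The applied chord V65/ii is rooted on Eb: Eb-G-Bb-Db.
The figure 65 means first inversion — the third is in the bass.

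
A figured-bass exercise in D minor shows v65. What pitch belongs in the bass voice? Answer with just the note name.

C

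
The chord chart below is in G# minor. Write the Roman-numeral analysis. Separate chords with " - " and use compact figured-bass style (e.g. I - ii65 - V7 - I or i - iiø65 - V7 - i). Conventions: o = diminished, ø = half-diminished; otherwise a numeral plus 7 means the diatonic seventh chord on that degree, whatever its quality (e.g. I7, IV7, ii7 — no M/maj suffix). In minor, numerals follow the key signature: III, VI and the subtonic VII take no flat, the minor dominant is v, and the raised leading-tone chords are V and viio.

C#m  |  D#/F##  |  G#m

iv - V6 - i

C#m: root C# is the subdominant; minor triad there is iv.
D#/F##: major triad on D# = scale degree 5 → V6.
G#m: root G# is the tonic; minor triad there is i.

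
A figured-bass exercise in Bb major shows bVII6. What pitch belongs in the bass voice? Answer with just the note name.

C

bVII in Bb major has root Ab; the chord is Ab-C-Eb.
The figure 6 means first inversion — the third is in the bass.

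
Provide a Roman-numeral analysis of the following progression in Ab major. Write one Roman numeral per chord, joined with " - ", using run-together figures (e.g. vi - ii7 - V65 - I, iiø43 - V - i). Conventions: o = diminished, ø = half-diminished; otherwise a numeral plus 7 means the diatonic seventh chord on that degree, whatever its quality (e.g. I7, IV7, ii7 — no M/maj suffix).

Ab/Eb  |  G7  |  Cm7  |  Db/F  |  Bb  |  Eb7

I64 - V7/iii - iii7 - IV6 - V/V - V7

Ab/Eb: root Ab is the tonic; major triad there is I64.
G7: chromatic; G is V of iii, so V7/iii.
Cm7 has root C, degree 3 in Ab major, so iii7.
Db/F has root Db, degree 4 in Ab major, so IV6.
Bb: a major triad on Bb, the applied dominant of V → V/V.
Eb7: dominant seventh chord on Eb = scale degree 5 → V7.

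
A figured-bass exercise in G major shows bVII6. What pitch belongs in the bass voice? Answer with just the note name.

A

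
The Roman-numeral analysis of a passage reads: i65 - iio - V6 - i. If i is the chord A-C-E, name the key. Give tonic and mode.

The chord Am is a minor triad rooted on A; its label is i.
If A is scale degree 1 and the mode makes that degree carry a minor triad, the tonic is A and the mode is minor.

A minor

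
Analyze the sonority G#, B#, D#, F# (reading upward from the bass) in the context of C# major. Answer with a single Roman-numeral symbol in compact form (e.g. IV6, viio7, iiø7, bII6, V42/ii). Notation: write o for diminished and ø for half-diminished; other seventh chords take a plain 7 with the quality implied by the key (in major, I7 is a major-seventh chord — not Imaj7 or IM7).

V7

The pitches G#-B#-D#-F# form a dominant seventh chord rooted on G#.
In C# major, G# is the dominant; the diatonic dominant seventh chord there is V7.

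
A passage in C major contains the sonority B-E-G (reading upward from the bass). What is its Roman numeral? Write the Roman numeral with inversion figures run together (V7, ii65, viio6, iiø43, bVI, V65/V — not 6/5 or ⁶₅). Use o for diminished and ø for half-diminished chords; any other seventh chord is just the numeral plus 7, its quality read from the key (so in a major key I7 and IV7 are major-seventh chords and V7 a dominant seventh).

iii64

The pitches E-G-B form a minor triad rooted on E.
E is scale degree 3 in C major, and a minor triad on that degree is written iii.
With B in the bass the chord is in second inversion, so the figured bass is 64.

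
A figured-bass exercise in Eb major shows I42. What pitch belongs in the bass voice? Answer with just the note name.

D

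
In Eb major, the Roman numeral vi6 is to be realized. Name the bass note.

vi in Eb major has root C; the chord is C-Eb-G.
The figure 6 means first inversion — the third is in the bass.

Eb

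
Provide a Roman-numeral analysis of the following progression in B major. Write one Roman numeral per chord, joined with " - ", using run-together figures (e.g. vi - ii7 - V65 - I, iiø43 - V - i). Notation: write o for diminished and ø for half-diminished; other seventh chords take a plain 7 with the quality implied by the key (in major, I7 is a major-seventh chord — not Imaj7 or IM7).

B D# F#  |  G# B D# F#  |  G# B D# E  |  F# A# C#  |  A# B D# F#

B-D#-F#: root B is the tonic; major triad there is I.
G#-B-D#-F#: root G# is the submediant; minor seventh chord there is vi7.
G#-B-D#-E: major seventh chord on E = scale degree 4 → IV65.
F#-A#-C#: major triad on F# = scale degree 5 → V.
A#-B-D#-F# has root B, degree 1 in B major, so I42.

I - vi7 - IV65 - V - I42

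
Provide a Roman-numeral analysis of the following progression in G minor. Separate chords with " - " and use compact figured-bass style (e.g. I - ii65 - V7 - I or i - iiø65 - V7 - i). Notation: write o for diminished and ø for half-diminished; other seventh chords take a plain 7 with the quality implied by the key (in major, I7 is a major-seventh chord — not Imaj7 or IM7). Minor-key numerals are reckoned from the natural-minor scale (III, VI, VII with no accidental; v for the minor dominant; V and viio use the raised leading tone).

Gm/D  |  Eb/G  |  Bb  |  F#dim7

Gm/D: root G is the tonic; minor triad there is i64.
Eb/G has root Eb, degree 6 in G minor, so VI6.
Bb: major triad on Bb = scale degree 3 → III.
F#dim7 has root F#, degree 7 in G minor, so viio7.

i64 - VI6 - III - viio7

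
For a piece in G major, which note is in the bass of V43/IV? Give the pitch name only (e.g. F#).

D

The applied chord V43/IV is rooted on G: G-B-D-F.
The figure 43 means second inversion — the fifth is in the bass.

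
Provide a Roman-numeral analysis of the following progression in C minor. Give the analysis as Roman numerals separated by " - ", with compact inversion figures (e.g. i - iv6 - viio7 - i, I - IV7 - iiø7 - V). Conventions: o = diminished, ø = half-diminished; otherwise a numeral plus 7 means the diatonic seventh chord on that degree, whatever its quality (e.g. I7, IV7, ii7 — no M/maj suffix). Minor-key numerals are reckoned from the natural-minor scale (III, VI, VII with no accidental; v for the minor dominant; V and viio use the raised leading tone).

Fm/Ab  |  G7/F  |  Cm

Fm/Ab: root F is the subdominant; minor triad there is iv6.
G7/F has root G, degree 5 in C minor, so V42.
Cm: root C is the tonic; minor triad there is i.

iv6 - V42 - i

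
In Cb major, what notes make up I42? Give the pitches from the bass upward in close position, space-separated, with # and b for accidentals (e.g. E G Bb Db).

Bb Cb Eb Gb

The numeral's case and figure indicate a major seventh chord. In Cb major its root, the tonic, is Cb.
That chord is spelled Cb-Eb-Gb-Bb.
With the 42 figure the chord is in third inversion; from the bass Bb upward in close position it reads Bb-Cb-Eb-Gb.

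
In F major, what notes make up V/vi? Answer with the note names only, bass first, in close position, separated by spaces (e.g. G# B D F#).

A C# E

V/vi is a secondary dominant — the dominant triad of vi. vi in F major is D, so the applied chord's root is A, a perfect fifth above.
Building a major triad on A gives A-C#-E.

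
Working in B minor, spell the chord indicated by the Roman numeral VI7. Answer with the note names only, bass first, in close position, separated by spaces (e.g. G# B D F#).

The numeral's case and figure indicate a major seventh chord. In B minor its root, the sixth degree, is G.
That chord is spelled G-B-D-F#.

G B D F#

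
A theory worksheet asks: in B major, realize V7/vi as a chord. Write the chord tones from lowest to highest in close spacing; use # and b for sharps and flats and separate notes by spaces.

V7/vi is a secondary dominant — the dominant seventh of vi. vi in B major is G#, so the applied chord's root is D#, a perfect fifth above.
Building a dominant seventh chord on D# gives D#-F##-A#-C#.

D# F## A# C#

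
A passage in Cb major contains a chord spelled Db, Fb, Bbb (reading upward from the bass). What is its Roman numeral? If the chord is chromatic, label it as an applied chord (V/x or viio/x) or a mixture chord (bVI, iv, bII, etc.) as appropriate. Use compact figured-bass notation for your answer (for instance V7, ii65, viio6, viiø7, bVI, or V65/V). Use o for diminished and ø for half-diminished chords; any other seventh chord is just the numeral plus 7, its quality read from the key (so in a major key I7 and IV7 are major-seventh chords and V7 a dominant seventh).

The pitches Bbb-Db-Fb form a major triad rooted on Bbb.
Bbb is the lowered seventh degree of Cb major (diatonic 7 would be Bb). This is a major triad on the lowered seventh degree (the subtonic), borrowed from the parallel minor.
With Db in the bass the chord is in first inversion, so the figured bass is 6.

bVII6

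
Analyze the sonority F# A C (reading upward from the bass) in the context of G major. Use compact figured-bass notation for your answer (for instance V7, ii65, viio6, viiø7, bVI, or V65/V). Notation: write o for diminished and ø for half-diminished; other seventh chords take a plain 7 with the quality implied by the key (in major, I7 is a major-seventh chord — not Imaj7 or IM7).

viio

Stacked in thirds the chord is F#-A-C: a diminished triad on F#.
F# is scale degree 7 in G major, and a diminished triad on that degree is written viio.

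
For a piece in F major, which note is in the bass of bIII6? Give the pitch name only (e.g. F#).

C

bIII in F major has root Ab; the chord is Ab-C-Eb.
The figure 6 means first inversion — the third is in the bass.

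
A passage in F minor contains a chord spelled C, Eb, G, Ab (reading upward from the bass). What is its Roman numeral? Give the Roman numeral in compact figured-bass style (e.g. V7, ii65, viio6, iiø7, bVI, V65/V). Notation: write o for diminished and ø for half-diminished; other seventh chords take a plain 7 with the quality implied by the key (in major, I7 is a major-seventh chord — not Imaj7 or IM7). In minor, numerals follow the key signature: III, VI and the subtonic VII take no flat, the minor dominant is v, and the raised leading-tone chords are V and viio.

III65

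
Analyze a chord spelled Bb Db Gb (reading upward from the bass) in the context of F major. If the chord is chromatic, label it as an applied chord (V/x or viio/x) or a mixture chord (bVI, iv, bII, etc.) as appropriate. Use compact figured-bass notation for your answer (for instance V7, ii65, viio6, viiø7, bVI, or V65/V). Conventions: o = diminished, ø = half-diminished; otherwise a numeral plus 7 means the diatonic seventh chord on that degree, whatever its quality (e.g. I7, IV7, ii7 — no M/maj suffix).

bII6

Stacked in thirds the chord is Gb-Bb-Db: a major triad on Gb.
Gb is the lowered second degree of F major (diatonic 2 would be G). This is the Neapolitan sixth — a major triad on the lowered second degree, here in its customary first inversion.
With Bb in the bass the chord is in first inversion, so the figured bass is 6.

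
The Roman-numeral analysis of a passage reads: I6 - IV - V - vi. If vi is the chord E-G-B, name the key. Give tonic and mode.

G major

The chord Em is a minor triad rooted on E; its label is vi.
If E is scale degree 6 and the mode makes that degree carry a minor triad, the tonic is G and the mode is major.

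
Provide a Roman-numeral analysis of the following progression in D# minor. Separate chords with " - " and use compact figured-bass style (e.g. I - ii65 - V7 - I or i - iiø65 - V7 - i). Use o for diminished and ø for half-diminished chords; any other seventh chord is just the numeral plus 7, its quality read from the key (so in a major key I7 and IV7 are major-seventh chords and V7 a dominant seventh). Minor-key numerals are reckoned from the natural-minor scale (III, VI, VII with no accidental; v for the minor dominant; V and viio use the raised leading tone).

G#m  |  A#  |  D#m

G#m: minor triad on G# = scale degree 4 → iv.
A#: major triad on A# = scale degree 5 → V.
D#m: minor triad on D# = scale degree 1 → i.

iv - V - i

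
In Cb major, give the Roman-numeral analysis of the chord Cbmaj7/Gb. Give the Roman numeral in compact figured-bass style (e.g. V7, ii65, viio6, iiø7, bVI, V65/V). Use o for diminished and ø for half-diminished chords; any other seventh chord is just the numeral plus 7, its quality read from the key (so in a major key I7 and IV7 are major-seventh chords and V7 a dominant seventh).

I43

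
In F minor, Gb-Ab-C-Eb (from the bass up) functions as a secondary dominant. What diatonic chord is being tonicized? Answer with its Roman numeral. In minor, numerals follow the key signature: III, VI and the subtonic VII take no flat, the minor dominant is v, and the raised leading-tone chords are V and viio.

VI

The chord is a dominant seventh chord on Ab.
A dominant resolves down a perfect fifth: Ab → Db. In F minor, Db is scale degree 6, i.e. VI.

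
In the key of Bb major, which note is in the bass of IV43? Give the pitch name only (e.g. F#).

Bb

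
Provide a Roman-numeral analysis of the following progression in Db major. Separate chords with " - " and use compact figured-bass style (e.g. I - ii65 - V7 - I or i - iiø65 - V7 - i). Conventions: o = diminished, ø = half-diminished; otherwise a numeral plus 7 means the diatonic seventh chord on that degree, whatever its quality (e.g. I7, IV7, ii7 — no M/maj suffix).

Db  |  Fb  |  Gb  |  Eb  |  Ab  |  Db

I - bIII - IV - V/V - V - I

Db: major triad on Db = scale degree 1 → I.
Fb: Fb with this quality isn't in the key; it's bIII, borrowed from the parallel minor.
Gb: major triad on Gb = scale degree 4 → IV.
Eb: chromatic; Eb is V of V, so V/V.
Ab: root Ab is the dominant; major triad there is V.
Db: root Db is the tonic; major triad there is I.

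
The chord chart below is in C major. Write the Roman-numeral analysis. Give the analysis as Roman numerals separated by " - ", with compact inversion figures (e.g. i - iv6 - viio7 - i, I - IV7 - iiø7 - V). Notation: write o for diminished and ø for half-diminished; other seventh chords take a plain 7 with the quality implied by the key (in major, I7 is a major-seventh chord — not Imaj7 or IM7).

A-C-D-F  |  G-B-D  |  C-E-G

ii43 - V - I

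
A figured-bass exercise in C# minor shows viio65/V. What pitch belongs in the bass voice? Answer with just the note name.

A#

The applied chord viio65/V is rooted on F##: F##-A#-C#-E.
The figure 65 means first inversion — the third is in the bass.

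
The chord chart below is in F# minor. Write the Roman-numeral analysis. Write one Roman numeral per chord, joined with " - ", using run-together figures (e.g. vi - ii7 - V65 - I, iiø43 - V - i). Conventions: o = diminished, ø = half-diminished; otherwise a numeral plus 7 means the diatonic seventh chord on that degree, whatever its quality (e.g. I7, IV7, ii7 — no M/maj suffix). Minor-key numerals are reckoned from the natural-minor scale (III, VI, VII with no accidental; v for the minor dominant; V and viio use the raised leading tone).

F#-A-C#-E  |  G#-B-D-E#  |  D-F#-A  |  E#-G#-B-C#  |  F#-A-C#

i7 - viio65 - VI - V65 - i

F#-A-C#-E: minor seventh chord on F# = scale degree 1 → i7.
G#-B-D-E#: fully diminished seventh chord on E# = scale degree 7 → viio65.
D-F#-A: major triad on D = scale degree 6 → VI.
E#-G#-B-C# has root C#, degree 5 in F# minor, so V65.
F#-A-C# has root F#, degree 1 in F# minor, so i.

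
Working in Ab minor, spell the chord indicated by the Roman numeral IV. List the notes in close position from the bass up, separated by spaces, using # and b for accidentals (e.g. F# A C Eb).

Db F Ab

Scale degree 4 in Ab minor is Db; here the chord built on it is altered to a major triad. IV is the major subdominant, borrowed from the parallel major.
So the chord is Db-F-Ab.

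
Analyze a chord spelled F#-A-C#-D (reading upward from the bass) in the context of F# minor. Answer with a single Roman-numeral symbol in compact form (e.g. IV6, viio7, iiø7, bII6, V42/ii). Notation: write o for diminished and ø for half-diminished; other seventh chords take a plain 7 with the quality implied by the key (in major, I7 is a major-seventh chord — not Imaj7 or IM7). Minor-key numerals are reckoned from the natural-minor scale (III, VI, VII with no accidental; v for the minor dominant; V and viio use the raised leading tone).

Stacked in thirds the chord is D-F#-A-C#: a major seventh chord on D.
D is scale degree 6 in F# minor, and a major seventh chord on that degree is written VI7.
With F# in the bass the chord is in first inversion, so the figured bass is 65.

VI65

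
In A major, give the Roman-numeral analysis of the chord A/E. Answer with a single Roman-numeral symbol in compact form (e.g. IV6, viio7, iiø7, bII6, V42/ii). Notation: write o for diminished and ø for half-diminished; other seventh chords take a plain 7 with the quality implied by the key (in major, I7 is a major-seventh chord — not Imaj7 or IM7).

The pitches A-C#-E form a major triad rooted on A.
A is scale degree 1 in A major, and a major triad on that degree is written I.
With E in the bass the chord is in second inversion, so the figured bass is 64.

I64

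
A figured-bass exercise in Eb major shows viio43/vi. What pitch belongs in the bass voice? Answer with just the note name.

The applied chord viio43/vi is rooted on B: B-D-F-Ab.
The figure 43 means second inversion — the fifth is in the bass.

F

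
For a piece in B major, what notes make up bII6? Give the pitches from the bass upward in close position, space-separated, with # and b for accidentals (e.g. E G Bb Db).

E G C

Scale degree 2 in B major is C#; lowering it a half step gives C. bII6 is the Neapolitan sixth — a major triad on the lowered second degree, here in its customary first inversion.
So the chord is C-E-G, a major triad.
The figured bass 6 indicates first inversion, placing the third (E) in the bass: E-G-C.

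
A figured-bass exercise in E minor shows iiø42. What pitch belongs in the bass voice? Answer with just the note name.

E

iiø in E minor has root F#; the chord is F#-A-C-E.
The figure 42 means third inversion — the seventh is in the bass.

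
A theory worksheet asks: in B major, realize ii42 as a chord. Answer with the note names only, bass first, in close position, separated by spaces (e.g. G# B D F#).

The numeral's case and figure indicate a minor seventh chord. In B major its root, scale degree 2, is C#.
Stacking thirds from C# gives C#-E-G#-B.
The figured bass 42 indicates third inversion, placing the seventh (B) in the bass: B-C#-E-G#.

B C# E G#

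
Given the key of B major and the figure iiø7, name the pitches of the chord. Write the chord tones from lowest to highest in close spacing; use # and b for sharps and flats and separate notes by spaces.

C# E G B

Scale degree 2 in B major is C#; here the chord built on it is altered to a half-diminished seventh chord. iiø7 is the half-diminished supertonic seventh, borrowed from the parallel minor.
So the chord is C#-E-G-B.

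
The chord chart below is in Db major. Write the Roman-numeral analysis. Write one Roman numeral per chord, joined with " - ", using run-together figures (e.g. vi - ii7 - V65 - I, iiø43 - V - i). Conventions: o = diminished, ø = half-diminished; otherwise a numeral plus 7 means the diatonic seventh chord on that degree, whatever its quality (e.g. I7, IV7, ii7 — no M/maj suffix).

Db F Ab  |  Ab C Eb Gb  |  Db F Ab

Db-F-Ab: major triad on Db = scale degree 1 → I.
Ab-C-Eb-Gb: root Ab is the dominant; dominant seventh chord there is V7.
Db-F-Ab: root Db is the tonic; major triad there is I.

I - V7 - I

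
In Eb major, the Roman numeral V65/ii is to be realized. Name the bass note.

E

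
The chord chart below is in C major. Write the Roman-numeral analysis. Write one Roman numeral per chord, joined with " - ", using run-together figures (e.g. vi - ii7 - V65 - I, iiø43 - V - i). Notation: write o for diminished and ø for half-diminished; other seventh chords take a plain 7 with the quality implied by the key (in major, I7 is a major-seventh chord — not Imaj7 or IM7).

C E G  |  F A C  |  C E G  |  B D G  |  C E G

I - IV - I - V6 - I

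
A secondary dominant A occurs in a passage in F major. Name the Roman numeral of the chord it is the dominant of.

The chord is a major triad on A.
A dominant resolves down a perfect fifth: A → D. In F major, D is scale degree 6, i.e. vi.

vi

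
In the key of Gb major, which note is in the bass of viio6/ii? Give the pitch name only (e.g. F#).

The applied chord viio6/ii is rooted on G: G-Bb-Db.
The figure 6 means first inversion — the third is in the bass.

Bb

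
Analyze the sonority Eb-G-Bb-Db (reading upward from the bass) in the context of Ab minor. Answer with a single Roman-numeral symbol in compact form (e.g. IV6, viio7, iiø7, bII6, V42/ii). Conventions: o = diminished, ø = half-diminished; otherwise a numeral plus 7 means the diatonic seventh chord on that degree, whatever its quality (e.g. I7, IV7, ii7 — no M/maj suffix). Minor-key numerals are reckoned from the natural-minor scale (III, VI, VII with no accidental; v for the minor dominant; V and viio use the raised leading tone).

Stacked in thirds the chord is Eb-G-Bb-Db: a dominant seventh chord on Eb.
In Ab minor, Eb is the dominant; the diatonic dominant seventh chord there is V7.

V7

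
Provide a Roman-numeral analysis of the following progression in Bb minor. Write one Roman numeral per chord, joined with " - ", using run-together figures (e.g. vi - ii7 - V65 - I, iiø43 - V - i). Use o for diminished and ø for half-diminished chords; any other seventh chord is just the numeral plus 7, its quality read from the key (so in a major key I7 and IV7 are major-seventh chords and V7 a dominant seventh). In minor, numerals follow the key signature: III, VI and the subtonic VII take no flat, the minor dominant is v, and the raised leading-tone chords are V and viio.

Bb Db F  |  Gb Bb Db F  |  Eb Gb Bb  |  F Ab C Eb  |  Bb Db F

i - VI7 - iv - v7 - i

Bb-Db-F: minor triad on Bb = scale degree 1 → i.
Gb-Bb-Db-F: major seventh chord on Gb = scale degree 6 → VI7.
Eb-Gb-Bb: root Eb is the subdominant; minor triad there is iv.
F-Ab-C-Eb: minor seventh chord on F = scale degree 5 → v7.
Bb-Db-F: root Bb is the tonic; minor triad there is i.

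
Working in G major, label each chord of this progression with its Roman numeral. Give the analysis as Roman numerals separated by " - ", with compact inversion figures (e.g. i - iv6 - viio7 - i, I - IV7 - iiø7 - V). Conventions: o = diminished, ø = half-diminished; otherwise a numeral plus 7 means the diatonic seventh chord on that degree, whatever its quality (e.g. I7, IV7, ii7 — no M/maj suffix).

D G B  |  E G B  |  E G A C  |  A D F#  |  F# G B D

I64 - vi - ii43 - V64 - I42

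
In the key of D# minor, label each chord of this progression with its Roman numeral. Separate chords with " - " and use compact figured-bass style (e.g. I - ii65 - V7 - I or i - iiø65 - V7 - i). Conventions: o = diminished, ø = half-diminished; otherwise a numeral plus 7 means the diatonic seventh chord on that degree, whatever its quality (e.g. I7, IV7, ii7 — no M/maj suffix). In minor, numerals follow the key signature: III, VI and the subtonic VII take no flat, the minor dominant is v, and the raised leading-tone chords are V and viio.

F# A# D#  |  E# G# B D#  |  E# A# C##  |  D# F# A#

F#-A#-D# has root D#, degree 1 in D# minor, so i6.
E#-G#-B-D#: root E# is the supertonic; half-diminished seventh chord there is iiø7.
E#-A#-C##: root A# is the dominant; major triad there is V64.
D#-F#-A#: root D# is the tonic; minor triad there is i.

i6 - iiø7 - V64 - i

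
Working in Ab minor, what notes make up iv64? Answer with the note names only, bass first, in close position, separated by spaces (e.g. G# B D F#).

Ab Db Fb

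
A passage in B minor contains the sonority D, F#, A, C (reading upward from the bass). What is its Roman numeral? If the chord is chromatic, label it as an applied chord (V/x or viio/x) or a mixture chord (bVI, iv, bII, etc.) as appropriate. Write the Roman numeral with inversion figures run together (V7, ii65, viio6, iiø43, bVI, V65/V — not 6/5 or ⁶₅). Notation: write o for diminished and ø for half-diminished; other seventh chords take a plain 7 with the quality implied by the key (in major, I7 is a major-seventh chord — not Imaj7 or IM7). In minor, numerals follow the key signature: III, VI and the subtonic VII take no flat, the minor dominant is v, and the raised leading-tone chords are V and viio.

The pitches D-F#-A-C form a dominant seventh chord rooted on D.
D is not a diatonic chord root with this quality in B minor, but it lies a perfect fifth above G (VI), so the chord functions as an applied dominant of VI.

V7/VI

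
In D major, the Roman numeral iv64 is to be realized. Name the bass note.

D

iv in D major has root G; the chord is G-Bb-D.
The figure 64 means second inversion — the fifth is in the bass.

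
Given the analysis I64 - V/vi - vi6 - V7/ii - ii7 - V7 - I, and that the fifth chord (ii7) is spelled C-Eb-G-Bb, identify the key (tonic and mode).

Bb major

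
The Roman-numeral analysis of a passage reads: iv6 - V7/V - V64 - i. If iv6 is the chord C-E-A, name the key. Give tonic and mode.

E minor

iv6 is given as C-E-A — a minor triad with root A.
Counting down 3 scale steps from A places the tonic on E; a minor triad on degree 4 is diatonic only in minor.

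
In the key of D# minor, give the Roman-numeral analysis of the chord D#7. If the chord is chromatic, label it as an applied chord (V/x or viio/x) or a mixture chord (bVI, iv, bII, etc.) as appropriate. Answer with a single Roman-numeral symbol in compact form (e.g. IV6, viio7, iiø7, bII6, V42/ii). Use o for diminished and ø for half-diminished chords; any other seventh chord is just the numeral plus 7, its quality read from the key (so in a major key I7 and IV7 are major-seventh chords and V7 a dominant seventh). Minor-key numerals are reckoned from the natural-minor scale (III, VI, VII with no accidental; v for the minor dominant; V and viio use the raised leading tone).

V7/iv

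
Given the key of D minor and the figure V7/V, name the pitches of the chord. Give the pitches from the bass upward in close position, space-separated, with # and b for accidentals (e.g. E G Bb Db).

E G# B D

V7/V is a secondary dominant — the dominant seventh of V. V in D minor is A, so the applied chord's root is E, a perfect fifth above.
Building a dominant seventh chord on E gives E-G#-B-D.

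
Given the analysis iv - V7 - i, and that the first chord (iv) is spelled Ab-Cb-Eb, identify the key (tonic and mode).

Eb minor

The anchor chord is a minor triad on Ab, labeled iv.
Counting down 3 scale steps from Ab places the tonic on Eb; a minor triad on degree 4 is diatonic only in minor.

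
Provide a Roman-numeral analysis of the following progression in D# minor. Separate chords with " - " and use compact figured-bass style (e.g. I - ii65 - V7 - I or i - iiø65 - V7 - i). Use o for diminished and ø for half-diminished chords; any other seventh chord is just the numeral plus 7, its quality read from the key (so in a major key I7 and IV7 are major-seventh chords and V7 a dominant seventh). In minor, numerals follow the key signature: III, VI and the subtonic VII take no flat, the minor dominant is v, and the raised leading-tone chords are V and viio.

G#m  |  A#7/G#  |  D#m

iv - V42 - i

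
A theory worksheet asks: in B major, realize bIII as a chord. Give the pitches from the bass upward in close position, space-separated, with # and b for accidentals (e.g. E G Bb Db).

D F# A

Scale degree 3 in B major is D#; lowering it a half step gives D. bIII is a major triad on the lowered third degree, borrowed from the parallel minor.
So the chord is D-F#-A.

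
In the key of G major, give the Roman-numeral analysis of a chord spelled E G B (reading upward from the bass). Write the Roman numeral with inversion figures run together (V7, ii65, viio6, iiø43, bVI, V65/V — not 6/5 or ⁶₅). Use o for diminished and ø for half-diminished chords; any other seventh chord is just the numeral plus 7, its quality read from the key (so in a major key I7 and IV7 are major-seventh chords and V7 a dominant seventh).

The pitches E-G-B form a minor triad rooted on E.
In G major, E is the submediant; the diatonic minor triad there is vi.

vi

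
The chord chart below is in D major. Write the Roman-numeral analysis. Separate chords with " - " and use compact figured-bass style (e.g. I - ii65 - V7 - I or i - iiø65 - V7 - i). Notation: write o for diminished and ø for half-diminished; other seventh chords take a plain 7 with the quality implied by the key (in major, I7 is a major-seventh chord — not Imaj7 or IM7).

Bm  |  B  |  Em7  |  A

vi - V/ii - ii7 - V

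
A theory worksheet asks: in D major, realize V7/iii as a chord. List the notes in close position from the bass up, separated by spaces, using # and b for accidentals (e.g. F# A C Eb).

C# E# G# B

The slash means an applied dominant: we want the dominant of iii. In D major, iii is F# minor, and its dominant is built on C#.
Building a dominant seventh chord on C# gives C#-E#-G#-B.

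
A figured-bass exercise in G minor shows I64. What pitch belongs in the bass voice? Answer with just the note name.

D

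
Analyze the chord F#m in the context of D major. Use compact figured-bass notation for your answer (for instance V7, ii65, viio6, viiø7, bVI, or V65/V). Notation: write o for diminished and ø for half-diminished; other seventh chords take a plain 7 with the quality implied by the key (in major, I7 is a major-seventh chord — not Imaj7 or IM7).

Stacked in thirds the chord is F#-A-C#: a minor triad on F#.
F# is scale degree 3 in D major, and a minor triad on that degree is written iii.

iii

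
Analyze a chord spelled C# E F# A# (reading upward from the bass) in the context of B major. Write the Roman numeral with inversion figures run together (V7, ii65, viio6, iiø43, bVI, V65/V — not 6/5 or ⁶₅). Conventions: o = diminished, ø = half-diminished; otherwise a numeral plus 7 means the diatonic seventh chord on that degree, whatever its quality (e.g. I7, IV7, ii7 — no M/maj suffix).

V43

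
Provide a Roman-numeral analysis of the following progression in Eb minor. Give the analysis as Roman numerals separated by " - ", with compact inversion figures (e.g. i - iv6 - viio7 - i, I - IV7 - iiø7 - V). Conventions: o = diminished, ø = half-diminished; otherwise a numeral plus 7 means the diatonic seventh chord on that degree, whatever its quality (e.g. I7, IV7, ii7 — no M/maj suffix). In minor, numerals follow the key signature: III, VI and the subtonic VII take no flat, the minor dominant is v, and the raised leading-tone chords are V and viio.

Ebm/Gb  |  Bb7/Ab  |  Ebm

Ebm/Gb has root Eb, degree 1 in Eb minor, so i6.
Bb7/Ab: root Bb is the dominant; dominant seventh chord there is V42.
Ebm has root Eb, degree 1 in Eb minor, so i.

i6 - V42 - i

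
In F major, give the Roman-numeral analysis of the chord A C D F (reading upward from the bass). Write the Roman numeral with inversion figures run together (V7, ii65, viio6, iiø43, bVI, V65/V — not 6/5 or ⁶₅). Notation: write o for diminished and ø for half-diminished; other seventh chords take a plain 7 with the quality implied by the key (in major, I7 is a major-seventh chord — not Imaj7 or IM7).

vi43

The pitches D-F-A-C form a minor seventh chord rooted on D.
D is scale degree 6 in F major, and a minor seventh chord on that degree is written vi7.
With A in the bass the chord is in second inversion, so the figured bass is 43.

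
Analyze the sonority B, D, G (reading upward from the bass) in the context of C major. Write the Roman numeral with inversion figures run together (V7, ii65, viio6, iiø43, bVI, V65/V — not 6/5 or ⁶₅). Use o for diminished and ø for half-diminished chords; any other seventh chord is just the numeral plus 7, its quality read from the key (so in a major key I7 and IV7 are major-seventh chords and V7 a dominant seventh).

V6

Stacked in thirds the chord is G-B-D: a major triad on G.
In C major, G is the dominant; the diatonic major triad there is V.
With B in the bass the chord is in first inversion, so the figured bass is 6.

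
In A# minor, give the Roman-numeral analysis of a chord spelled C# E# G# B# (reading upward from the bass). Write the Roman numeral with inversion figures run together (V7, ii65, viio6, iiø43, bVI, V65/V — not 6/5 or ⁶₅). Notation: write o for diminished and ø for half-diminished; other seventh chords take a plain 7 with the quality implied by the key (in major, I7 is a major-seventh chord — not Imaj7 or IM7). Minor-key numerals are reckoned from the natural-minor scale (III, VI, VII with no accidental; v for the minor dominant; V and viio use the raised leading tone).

III7

The pitches C#-E#-G#-B# form a major seventh chord rooted on C#.
C# is scale degree 3 in A# minor, and a major seventh chord on that degree is written III7.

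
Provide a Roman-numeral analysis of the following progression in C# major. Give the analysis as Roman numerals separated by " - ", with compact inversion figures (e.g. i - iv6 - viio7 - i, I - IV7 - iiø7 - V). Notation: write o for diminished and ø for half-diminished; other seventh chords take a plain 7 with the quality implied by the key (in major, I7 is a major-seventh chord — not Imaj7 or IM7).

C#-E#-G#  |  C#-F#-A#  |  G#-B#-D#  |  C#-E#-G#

C#-E#-G#: root C# is the tonic; major triad there is I.
C#-F#-A# has root F#, degree 4 in C# major, so IV64.
G#-B#-D# has root G#, degree 5 in C# major, so V.
C#-E#-G#: root C# is the tonic; major triad there is I.

I - IV64 - V - I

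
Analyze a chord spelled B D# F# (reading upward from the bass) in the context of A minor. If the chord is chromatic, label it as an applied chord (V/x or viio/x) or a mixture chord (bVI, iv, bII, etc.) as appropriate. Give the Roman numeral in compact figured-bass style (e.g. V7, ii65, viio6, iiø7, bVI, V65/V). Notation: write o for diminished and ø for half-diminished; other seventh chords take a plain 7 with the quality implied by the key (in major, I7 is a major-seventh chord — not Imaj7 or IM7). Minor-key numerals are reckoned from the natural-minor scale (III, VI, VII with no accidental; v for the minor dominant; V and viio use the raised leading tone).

Stacked in thirds the chord is B-D#-F#: a major triad on B.
B is not a diatonic chord root with this quality in A minor, but it lies a perfect fifth above E (V), so the chord functions as an applied dominant of V.

V/V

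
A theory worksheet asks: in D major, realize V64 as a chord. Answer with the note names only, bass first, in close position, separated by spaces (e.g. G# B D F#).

The numeral's case and figure indicate a major triad. In D major its root, the fifth degree, is A.
That chord is spelled A-C#-E.
The figured bass 64 indicates second inversion, placing the fifth (E) in the bass: E-A-C#.

E A C#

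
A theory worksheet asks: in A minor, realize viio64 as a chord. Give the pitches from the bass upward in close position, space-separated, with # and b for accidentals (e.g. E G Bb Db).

D G# B

In A minor, the leading-tone chord is built on the raised seventh degree, G#.
Stacking thirds from G# gives G#-B-D.
With the 64 figure the chord is in second inversion; from the bass D upward in close position it reads D-G#-B.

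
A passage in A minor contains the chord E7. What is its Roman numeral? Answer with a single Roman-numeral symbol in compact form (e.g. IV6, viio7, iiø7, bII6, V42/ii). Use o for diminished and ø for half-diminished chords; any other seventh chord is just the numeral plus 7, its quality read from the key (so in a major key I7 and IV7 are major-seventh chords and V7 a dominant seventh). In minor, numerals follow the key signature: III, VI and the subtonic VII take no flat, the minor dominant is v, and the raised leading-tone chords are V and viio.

V7

The pitches E-G#-B-D form a dominant seventh chord rooted on E.
In A minor, E is the dominant; the diatonic dominant seventh chord there is V7.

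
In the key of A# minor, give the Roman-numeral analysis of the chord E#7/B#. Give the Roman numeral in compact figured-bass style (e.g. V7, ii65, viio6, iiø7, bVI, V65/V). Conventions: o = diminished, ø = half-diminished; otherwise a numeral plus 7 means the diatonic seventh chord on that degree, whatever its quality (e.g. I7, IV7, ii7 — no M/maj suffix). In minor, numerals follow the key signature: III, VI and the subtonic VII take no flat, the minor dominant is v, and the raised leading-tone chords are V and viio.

V43

The pitches E#-G##-B#-D# form a dominant seventh chord rooted on E#.
E# is scale degree 5 in A# minor, and a dominant seventh chord on that degree is written V7.
With B# in the bass the chord is in second inversion, so the figured bass is 43.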